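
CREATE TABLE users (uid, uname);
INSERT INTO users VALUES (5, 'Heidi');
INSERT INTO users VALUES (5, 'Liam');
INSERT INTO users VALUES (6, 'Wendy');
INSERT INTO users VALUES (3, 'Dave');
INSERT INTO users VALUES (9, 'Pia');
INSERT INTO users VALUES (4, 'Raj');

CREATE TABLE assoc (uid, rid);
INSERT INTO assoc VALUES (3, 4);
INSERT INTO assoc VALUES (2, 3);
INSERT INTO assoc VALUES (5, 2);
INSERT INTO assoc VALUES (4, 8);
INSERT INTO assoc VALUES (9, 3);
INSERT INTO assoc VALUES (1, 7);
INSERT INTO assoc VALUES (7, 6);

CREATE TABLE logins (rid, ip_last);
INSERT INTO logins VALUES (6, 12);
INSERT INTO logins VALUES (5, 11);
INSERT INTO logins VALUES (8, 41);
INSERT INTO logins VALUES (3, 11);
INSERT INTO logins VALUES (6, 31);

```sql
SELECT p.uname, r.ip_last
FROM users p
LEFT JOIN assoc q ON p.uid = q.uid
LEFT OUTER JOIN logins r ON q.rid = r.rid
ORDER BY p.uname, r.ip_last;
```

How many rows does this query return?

6

Step 1 — p LEFT JOIN q on uid → 6 row(s).
Then LEFT JOIN `logins r` on rid: each of those 6 rows is kept; rows whose q.rid has no match in r get NULL for r's columns.
Result: 6 row(s).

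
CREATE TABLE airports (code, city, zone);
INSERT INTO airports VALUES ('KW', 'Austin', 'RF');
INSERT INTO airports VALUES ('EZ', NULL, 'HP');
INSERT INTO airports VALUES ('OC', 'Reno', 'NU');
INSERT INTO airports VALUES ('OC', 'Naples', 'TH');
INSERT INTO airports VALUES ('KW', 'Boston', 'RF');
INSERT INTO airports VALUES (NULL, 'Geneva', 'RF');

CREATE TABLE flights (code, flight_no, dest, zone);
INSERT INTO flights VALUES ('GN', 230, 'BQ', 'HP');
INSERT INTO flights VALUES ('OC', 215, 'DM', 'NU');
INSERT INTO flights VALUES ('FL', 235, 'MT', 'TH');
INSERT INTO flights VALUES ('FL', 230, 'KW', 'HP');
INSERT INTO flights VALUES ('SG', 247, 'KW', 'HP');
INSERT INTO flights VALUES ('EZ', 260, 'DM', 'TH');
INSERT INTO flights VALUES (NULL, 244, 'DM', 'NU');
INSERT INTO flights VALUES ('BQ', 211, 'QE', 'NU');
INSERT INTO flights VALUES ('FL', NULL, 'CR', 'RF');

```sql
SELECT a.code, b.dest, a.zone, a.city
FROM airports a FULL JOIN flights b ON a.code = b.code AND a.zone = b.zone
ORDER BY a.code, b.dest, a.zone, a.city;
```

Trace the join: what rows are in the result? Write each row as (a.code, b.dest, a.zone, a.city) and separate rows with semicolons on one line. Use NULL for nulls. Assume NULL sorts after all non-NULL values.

(EZ, NULL, HP, NULL); (KW, NULL, RF, Austin); (KW, NULL, RF, Boston); (OC, DM, NU, Reno); (OC, NULL, TH, Naples); (NULL, BQ, NULL, NULL); (NULL, CR, NULL, NULL); (NULL, DM, NULL, NULL); (NULL, DM, NULL, NULL); (NULL, KW, NULL, NULL); (NULL, KW, NULL, NULL); (NULL, MT, NULL, NULL); (NULL, QE, NULL, NULL); (NULL, NULL, RF, Geneva)

FULL OUTER JOIN keeps every row from both sides; unmatched rows get NULL for the other side's columns.
Matching on a.code = b.code AND a.zone = b.zone. A NULL in a compared column never satisfies the condition.
Matched pairs: 1; unmatched a rows kept: 5; unmatched b rows kept: 8.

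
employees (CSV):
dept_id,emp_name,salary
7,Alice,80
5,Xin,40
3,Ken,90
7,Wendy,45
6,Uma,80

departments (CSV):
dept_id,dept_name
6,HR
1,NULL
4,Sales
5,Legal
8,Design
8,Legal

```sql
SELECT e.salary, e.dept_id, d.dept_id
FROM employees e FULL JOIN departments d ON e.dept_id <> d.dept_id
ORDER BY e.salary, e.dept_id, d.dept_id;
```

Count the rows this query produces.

28

FULL OUTER JOIN keeps every row from both sides; unmatched rows get NULL for the other side's columns.
Matching on e.dept_id <> d.dept_id.
Matched pairs: 28; unmatched e rows kept: 0; unmatched d rows kept: 0.
Total: 28 rows.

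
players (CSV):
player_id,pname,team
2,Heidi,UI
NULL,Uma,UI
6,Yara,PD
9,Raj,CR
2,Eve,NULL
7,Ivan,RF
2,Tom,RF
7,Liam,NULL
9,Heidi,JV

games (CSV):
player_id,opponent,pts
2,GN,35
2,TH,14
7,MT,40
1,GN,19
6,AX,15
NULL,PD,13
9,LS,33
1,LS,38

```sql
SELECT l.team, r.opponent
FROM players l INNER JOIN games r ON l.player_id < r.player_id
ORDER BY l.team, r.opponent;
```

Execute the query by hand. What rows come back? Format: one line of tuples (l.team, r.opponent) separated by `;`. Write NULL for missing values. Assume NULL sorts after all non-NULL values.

INNER JOIN keeps only pairs where the ON condition holds.
Matching on l.player_id < r.player_id. A NULL in a compared column never satisfies the condition.
- player_id=2: 3 matching r row(s), so 3 row(s) emitted.
- player_id=NULL: no matching r row, dropped.
- player_id=6: 2 matching r row(s), so 2 row(s) emitted.
- player_id=9: no matching r row, dropped.
- player_id=2: 3 matching r row(s), so 3 row(s) emitted.
- player_id=7: 1 matching r row(s), so 1 row(s) emitted.
- player_id=2: 3 matching r row(s), so 3 row(s) emitted.
- player_id=7: 1 matching r row(s), so 1 row(s) emitted.
- player_id=9: no matching r row, dropped.

(PD, LS); (PD, MT); (RF, AX); (RF, LS); (RF, LS); (RF, MT); (UI, AX); (UI, LS); (UI, MT); (NULL, AX); (NULL, LS); (NULL, LS); (NULL, MT)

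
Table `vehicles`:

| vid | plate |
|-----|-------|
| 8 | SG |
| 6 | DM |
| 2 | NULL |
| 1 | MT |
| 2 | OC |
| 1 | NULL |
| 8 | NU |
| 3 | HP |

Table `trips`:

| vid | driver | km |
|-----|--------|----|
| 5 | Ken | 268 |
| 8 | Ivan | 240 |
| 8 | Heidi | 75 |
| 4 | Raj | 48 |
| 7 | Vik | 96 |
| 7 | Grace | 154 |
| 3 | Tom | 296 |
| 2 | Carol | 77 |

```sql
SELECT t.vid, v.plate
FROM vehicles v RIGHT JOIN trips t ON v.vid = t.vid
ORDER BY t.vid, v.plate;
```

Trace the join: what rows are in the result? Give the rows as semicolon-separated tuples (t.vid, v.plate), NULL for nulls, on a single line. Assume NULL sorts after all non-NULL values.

RIGHT JOIN keeps every row from `trips`; unmatched rows get NULL for `vehicles`'s columns.
Matching on v.vid = t.vid.
Matched pairs: 7; unmatched t rows kept: 4.

(2, OC); (2, NULL); (3, HP); (4, NULL); (5, NULL); (7, NULL); (7, NULL); (8, NU); (8, NU); (8, SG); (8, SG)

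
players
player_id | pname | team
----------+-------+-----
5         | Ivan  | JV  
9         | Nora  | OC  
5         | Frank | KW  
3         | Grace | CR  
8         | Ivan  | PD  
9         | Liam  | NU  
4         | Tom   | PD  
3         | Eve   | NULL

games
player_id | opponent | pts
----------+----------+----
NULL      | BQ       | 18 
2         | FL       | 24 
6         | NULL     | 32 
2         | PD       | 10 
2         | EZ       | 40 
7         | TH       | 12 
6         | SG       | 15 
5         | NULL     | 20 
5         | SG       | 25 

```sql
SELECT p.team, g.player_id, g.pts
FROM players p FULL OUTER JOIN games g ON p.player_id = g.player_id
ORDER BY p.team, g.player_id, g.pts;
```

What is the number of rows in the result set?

FULL OUTER JOIN keeps every row from both sides; unmatched rows get NULL for the other side's columns.
Matching on p.player_id = g.player_id. A NULL in a compared column never satisfies the condition.
- p (player_id=5) pairs with 2 row(s) of g.
- p (player_id=9) has no partner → padded with NULL.
- p (player_id=5) pairs with 2 row(s) of g.
- p (player_id=3) has no partner → padded with NULL.
- p (player_id=8) has no partner → padded with NULL.
- p (player_id=9) has no partner → padded with NULL.
- p (player_id=4) has no partner → padded with NULL.
- p (player_id=3) has no partner → padded with NULL.
- plus 7 unmatched g row(s), each kept with NULL p columns.
Total: 4 matched + 13 padded = 17 rows.

17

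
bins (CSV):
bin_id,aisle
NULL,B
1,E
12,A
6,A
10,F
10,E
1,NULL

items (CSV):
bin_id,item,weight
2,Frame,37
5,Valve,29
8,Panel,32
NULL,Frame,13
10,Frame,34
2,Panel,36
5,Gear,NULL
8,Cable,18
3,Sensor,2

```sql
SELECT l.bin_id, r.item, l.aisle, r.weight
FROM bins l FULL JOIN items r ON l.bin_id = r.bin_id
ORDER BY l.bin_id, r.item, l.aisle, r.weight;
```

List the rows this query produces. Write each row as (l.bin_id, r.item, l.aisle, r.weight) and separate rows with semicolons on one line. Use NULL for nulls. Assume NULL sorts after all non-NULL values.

FULL OUTER JOIN keeps every row from both sides; unmatched rows get NULL for the other side's columns.
Matching on l.bin_id = r.bin_id. A NULL in a compared column never satisfies the condition.
Matched pairs: 2; unmatched l rows kept: 5; unmatched r rows kept: 8.

(1, NULL, E, NULL); (1, NULL, NULL, NULL); (6, NULL, A, NULL); (10, Frame, E, 34); (10, Frame, F, 34); (12, NULL, A, NULL); (NULL, Cable, NULL, 18); (NULL, Frame, NULL, 13); (NULL, Frame, NULL, 37); (NULL, Gear, NULL, NULL); (NULL, Panel, NULL, 32); (NULL, Panel, NULL, 36); (NULL, Sensor, NULL, 2); (NULL, Valve, NULL, 29); (NULL, NULL, B, NULL)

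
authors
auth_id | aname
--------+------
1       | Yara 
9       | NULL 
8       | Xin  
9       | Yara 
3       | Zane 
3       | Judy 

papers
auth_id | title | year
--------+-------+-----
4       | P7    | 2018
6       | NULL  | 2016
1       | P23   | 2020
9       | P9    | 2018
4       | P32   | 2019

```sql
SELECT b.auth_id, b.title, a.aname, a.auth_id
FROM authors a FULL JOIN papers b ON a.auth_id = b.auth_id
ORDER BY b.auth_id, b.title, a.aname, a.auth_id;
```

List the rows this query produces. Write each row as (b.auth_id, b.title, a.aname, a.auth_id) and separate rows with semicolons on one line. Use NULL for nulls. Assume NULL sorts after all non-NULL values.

FULL OUTER JOIN keeps every row from both sides; unmatched rows get NULL for the other side's columns.
Matching on a.auth_id = b.auth_id.
Matched pairs: 3; unmatched a rows kept: 3; unmatched b rows kept: 3.

(1, P23, Yara, 1); (4, P32, NULL, NULL); (4, P7, NULL, NULL); (6, NULL, NULL, NULL); (9, P9, Yara, 9); (9, P9, NULL, 9); (NULL, NULL, Judy, 3); (NULL, NULL, Xin, 8); (NULL, NULL, Zane, 3)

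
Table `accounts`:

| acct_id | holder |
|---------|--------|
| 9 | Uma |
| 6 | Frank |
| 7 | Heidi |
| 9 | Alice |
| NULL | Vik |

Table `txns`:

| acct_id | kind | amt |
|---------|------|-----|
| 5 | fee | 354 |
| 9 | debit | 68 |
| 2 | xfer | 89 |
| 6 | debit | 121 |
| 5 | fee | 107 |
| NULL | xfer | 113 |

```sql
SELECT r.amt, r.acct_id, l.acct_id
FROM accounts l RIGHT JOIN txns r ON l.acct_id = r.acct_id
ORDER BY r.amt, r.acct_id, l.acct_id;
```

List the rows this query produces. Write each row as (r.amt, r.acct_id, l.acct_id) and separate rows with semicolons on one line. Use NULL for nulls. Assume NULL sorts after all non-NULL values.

RIGHT JOIN keeps every row from `txns`; unmatched rows get NULL for `accounts`'s columns.
Matching on l.acct_id = r.acct_id. A NULL in a compared column never satisfies the condition.
- l (acct_id=9) pairs with 1 row(s) of r.
- l (acct_id=6) pairs with 1 row(s) of r.
- l (acct_id=7) has no partner in r.
- l (acct_id=9) pairs with 1 row(s) of r.
- l (acct_id=NULL) has no partner in r.
- 4 r row(s) had no l match → kept, l columns NULL.
After projecting and ordering:
r.amt | r.acct_id | l.acct_id
68 | 9 | 9
68 | 9 | 9
89 | 2 | NULL
107 | 5 | NULL
113 | NULL | NULL
121 | 6 | 6
354 | 5 | NULL

(68, 9, 9); (68, 9, 9); (89, 2, NULL); (107, 5, NULL); (113, NULL, NULL); (121, 6, 6); (354, 5, NULL)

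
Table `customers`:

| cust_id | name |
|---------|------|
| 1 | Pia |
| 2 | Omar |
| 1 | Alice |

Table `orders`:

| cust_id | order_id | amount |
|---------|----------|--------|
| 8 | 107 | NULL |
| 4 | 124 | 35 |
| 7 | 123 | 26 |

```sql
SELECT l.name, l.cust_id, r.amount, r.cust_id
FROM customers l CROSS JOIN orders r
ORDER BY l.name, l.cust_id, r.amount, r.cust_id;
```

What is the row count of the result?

CROSS JOIN pairs every row of `customers` with every row of `orders`: 3 × 3 = 9 rows.

9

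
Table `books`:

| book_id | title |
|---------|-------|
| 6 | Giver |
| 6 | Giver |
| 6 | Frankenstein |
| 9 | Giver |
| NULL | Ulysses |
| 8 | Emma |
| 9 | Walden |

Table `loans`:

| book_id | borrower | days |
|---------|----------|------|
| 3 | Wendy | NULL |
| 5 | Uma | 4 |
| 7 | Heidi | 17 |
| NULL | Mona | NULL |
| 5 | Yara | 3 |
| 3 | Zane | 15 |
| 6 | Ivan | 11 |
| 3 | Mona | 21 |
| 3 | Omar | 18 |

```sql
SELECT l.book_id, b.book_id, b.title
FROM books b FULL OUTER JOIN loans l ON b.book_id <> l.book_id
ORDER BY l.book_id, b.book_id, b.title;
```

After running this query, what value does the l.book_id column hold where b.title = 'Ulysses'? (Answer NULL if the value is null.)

FULL OUTER JOIN keeps every row from both sides; unmatched rows get NULL for the other side's columns.
Matching on b.book_id <> l.book_id. A NULL in a compared column never satisfies the condition.
- book_id=6: 7 matching l row(s), so 7 row(s) emitted.
- book_id=6: 7 matching l row(s), so 7 row(s) emitted.
- book_id=6: 7 matching l row(s), so 7 row(s) emitted.
- book_id=9: 8 matching l row(s), so 8 row(s) emitted.
- book_id=NULL: no l row matches, row kept with l columns NULL.
- book_id=8: 8 matching l row(s), so 8 row(s) emitted.
- book_id=9: 8 matching l row(s), so 8 row(s) emitted.
- plus 1 unmatched l row(s), each kept with NULL b columns.

NULL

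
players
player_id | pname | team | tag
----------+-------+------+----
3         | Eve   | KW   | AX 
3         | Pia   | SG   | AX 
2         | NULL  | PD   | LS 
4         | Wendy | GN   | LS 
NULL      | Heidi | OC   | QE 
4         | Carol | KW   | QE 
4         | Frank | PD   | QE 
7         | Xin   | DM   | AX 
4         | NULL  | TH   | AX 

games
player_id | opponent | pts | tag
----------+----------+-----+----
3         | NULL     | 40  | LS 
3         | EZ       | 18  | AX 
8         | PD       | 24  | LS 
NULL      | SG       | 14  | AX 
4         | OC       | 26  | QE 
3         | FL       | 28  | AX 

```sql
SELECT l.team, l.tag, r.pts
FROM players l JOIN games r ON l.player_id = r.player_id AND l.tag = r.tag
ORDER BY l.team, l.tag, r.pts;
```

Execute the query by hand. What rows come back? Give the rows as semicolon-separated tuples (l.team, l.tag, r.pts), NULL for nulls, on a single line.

(KW, AX, 18); (KW, AX, 28); (KW, QE, 26); (PD, QE, 26); (SG, AX, 18); (SG, AX, 28)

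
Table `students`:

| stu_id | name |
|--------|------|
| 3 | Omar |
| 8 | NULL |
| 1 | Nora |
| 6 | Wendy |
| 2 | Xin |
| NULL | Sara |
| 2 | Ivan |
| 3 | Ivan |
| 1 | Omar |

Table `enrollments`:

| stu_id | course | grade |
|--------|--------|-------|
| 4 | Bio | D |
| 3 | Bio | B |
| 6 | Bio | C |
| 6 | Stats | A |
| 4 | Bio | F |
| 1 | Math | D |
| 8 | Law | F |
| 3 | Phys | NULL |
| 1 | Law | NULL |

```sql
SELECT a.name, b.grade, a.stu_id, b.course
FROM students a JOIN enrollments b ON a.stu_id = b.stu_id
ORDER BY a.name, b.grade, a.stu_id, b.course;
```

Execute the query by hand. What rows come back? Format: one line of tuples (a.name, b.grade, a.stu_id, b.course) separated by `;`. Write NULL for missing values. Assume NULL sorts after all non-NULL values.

(Ivan, B, 3, Bio); (Ivan, NULL, 3, Phys); (Nora, D, 1, Math); (Nora, NULL, 1, Law); (Omar, B, 3, Bio); (Omar, D, 1, Math); (Omar, NULL, 1, Law); (Omar, NULL, 3, Phys); (Wendy, A, 6, Stats); (Wendy, C, 6, Bio); (NULL, F, 8, Law)

INNER JOIN keeps only pairs where the ON condition holds.
Matching on a.stu_id = b.stu_id. A NULL in a compared column never satisfies the condition.
Matched pairs: 11.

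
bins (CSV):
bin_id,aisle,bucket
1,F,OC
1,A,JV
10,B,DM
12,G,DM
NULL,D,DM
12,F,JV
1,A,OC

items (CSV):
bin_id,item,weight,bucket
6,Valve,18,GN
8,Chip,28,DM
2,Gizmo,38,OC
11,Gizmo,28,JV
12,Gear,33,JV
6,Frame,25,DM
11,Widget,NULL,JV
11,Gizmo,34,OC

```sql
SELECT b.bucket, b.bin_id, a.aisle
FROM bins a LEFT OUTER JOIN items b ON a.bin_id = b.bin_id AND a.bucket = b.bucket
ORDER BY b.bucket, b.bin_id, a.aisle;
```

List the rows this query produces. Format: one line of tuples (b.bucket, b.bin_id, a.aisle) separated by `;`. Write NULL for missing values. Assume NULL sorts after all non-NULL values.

LEFT JOIN keeps every row from `bins`; unmatched rows get NULL for `items`'s columns.
Matching on a.bin_id = b.bin_id AND a.bucket = b.bucket. A NULL in a compared column never satisfies the condition.
Matched pairs: 1; unmatched a rows kept: 6.

(JV, 12, F); (NULL, NULL, A); (NULL, NULL, A); (NULL, NULL, B); (NULL, NULL, D); (NULL, NULL, F); (NULL, NULL, G)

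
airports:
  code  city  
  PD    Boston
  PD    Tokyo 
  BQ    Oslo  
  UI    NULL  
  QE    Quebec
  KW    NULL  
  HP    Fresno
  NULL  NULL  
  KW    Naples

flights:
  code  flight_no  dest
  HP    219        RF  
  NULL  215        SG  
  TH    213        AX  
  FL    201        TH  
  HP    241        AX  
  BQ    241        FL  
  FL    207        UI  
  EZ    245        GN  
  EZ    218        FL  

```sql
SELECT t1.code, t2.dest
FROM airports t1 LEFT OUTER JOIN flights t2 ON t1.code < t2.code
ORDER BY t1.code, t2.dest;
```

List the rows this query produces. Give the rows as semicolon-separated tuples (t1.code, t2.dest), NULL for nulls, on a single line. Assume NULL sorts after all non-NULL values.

(BQ, AX); (BQ, AX); (BQ, FL); (BQ, GN); (BQ, RF); (BQ, TH); (BQ, UI); (HP, AX); (KW, AX); (KW, AX); (PD, AX); (PD, AX); (QE, AX); (UI, NULL); (NULL, NULL)

LEFT JOIN keeps every row from `airports`; unmatched rows get NULL for `flights`'s columns.
Matching on t1.code < t2.code. A NULL in a compared column never satisfies the condition.
- t1 row (code=PD): matches 1 t2 row(s) → 1 output row(s).
- t1 row (code=PD): matches 1 t2 row(s) → 1 output row(s).
- t1 row (code=BQ): matches 7 t2 row(s) → 7 output row(s).
- t1 row (code=UI): no match → kept, t2 columns NULL.
- t1 row (code=QE): matches 1 t2 row(s) → 1 output row(s).
- t1 row (code=KW): matches 1 t2 row(s) → 1 output row(s).
- t1 row (code=HP): matches 1 t2 row(s) → 1 output row(s).
- t1 row (code=NULL): no match → kept, t2 columns NULL.
- t1 row (code=KW): matches 1 t2 row(s) → 1 output row(s).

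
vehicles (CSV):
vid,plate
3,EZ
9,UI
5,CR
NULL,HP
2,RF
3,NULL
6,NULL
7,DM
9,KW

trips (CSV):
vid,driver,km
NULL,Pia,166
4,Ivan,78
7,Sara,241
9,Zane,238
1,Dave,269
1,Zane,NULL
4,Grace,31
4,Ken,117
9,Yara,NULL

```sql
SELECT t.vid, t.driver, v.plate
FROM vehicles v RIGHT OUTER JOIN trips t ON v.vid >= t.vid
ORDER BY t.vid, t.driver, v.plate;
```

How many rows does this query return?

39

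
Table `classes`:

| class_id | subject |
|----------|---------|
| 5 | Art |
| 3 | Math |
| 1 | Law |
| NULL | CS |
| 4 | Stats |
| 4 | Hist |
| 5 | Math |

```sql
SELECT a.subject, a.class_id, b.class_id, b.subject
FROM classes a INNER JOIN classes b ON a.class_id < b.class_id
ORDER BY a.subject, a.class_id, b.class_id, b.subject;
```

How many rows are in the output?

INNER JOIN keeps only pairs where the ON condition holds.
Matching on a.class_id < b.class_id. A NULL in a compared column never satisfies the condition.
- a row (class_id=5): no match → dropped.
- a row (class_id=3): matches 4 b row(s) → 4 output row(s).
- a row (class_id=1): matches 5 b row(s) → 5 output row(s).
- a row (class_id=NULL): no match → dropped.
- a row (class_id=4): matches 2 b row(s) → 2 output row(s).
- a row (class_id=4): matches 2 b row(s) → 2 output row(s).
- a row (class_id=5): no match → dropped.
Total: 13 rows.

13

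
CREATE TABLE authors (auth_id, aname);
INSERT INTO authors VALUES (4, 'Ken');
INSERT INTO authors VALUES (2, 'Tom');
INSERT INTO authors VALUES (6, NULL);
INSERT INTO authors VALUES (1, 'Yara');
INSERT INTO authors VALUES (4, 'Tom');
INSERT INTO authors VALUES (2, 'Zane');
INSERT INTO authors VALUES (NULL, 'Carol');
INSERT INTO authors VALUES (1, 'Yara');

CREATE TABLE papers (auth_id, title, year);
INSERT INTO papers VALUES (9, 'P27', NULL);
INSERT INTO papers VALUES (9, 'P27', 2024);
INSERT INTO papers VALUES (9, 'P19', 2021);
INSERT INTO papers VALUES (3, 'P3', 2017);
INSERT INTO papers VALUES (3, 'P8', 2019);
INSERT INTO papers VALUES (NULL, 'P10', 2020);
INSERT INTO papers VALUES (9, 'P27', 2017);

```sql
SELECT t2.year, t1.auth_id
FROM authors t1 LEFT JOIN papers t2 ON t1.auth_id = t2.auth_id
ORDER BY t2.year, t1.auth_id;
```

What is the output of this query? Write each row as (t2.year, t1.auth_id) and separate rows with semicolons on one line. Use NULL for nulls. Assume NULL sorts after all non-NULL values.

LEFT JOIN keeps every row from `authors`; unmatched rows get NULL for `papers`'s columns.
Matching on t1.auth_id = t2.auth_id. A NULL in a compared column never satisfies the condition.
Matched pairs: 0; unmatched t1 rows kept: 8.

(NULL, 1); (NULL, 1); (NULL, 2); (NULL, 2); (NULL, 4); (NULL, 4); (NULL, 6); (NULL, NULL)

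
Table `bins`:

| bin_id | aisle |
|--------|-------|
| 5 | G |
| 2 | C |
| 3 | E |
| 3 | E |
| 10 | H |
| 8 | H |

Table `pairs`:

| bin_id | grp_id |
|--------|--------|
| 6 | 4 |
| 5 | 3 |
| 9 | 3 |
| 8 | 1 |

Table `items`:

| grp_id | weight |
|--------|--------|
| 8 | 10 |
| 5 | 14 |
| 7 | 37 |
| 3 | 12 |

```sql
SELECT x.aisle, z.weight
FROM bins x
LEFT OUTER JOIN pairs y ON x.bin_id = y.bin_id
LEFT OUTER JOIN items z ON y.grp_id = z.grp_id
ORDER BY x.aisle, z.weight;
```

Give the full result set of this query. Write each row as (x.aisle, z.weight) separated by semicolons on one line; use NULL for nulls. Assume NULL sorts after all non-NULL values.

(C, NULL); (E, NULL); (E, NULL); (G, 12); (H, NULL); (H, NULL)

Evaluate left to right. First `bins x LEFT JOIN pairs y` on bin_id: 6 row(s).
Then LEFT JOIN `items z` on grp_id: each of those 6 rows is kept; rows whose y.grp_id has no match in z get NULL for z's columns.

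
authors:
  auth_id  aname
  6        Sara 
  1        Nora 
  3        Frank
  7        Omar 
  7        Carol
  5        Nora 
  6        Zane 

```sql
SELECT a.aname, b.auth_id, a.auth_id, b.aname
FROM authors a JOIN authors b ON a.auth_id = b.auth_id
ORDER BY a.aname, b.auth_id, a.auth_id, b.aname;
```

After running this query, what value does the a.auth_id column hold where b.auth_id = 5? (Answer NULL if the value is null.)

INNER JOIN keeps only pairs where the ON condition holds.
Matching on a.auth_id = b.auth_id.
- a[0] auth_id=6 → 2 match(es) in b → 2 row(s).
- a[1] auth_id=1 → 1 match(es) in b → 1 row(s).
- a[2] auth_id=3 → 1 match(es) in b → 1 row(s).
- a[3] auth_id=7 → 2 match(es) in b → 2 row(s).
- a[4] auth_id=7 → 2 match(es) in b → 2 row(s).
- a[5] auth_id=5 → 1 match(es) in b → 1 row(s).
- a[6] auth_id=6 → 2 match(es) in b → 2 row(s).

5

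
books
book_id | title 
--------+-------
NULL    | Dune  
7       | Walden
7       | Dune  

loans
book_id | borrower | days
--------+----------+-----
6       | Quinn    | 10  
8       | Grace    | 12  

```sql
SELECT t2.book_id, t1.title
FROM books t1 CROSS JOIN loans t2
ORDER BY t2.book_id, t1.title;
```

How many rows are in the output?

CROSS JOIN pairs every row of `books` with every row of `loans`: 3 × 2 = 6 rows.

6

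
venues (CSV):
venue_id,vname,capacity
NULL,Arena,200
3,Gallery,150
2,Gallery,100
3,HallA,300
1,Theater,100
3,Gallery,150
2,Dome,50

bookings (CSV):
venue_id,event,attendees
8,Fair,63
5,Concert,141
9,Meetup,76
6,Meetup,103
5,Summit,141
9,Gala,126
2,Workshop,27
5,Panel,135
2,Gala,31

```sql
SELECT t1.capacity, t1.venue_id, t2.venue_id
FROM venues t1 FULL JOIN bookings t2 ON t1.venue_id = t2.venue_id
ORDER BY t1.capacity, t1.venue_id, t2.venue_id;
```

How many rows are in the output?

FULL OUTER JOIN keeps every row from both sides; unmatched rows get NULL for the other side's columns.
Matching on t1.venue_id = t2.venue_id. A NULL in a compared column never satisfies the condition.
- t1[0] venue_id=NULL → no match; kept with NULLs on the t2 side.
- t1[1] venue_id=3 → no match; kept with NULLs on the t2 side.
- t1[2] venue_id=2 → 2 match(es) in t2 → 2 row(s).
- t1[3] venue_id=3 → no match; kept with NULLs on the t2 side.
- t1[4] venue_id=1 → no match; kept with NULLs on the t2 side.
- t1[5] venue_id=3 → no match; kept with NULLs on the t2 side.
- t1[6] venue_id=2 → 2 match(es) in t2 → 2 row(s).
- 7 row(s) from t2 found no t1 partner → padded with NULL.
Total: 4 matched + 12 padded = 16 rows.

16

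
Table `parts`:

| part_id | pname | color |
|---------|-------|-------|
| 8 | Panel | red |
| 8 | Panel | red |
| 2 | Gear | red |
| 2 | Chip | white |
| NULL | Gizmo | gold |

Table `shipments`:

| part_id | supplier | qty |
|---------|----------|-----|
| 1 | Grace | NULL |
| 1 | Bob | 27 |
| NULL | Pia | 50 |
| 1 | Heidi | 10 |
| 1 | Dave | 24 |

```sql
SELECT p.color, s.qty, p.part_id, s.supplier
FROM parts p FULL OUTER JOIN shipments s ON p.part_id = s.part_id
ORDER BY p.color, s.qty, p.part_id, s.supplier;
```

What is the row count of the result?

10

FULL OUTER JOIN keeps every row from both sides; unmatched rows get NULL for the other side's columns.
Matching on p.part_id = s.part_id. A NULL in a compared column never satisfies the condition.
- part_id=8: no s row matches, row kept with s columns NULL.
- part_id=8: no s row matches, row kept with s columns NULL.
- part_id=2: no s row matches, row kept with s columns NULL.
- part_id=2: no s row matches, row kept with s columns NULL.
- part_id=NULL: no s row matches, row kept with s columns NULL.
- 5 row(s) from s found no p partner → padded with NULL.
Total: 0 matched + 10 padded = 10 rows.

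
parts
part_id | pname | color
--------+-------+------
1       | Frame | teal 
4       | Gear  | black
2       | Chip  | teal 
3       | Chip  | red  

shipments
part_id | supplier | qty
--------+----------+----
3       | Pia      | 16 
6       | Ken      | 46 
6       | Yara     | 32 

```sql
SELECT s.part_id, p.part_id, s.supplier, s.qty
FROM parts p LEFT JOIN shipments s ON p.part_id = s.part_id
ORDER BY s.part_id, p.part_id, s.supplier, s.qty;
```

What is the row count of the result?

4

LEFT JOIN keeps every row from `parts`; unmatched rows get NULL for `shipments`'s columns.
Matching on p.part_id = s.part_id.
- part_id=1: no s row matches, row kept with s columns NULL.
- part_id=4: no s row matches, row kept with s columns NULL.
- part_id=2: no s row matches, row kept with s columns NULL.
- part_id=3: 1 matching s row(s), so 1 row(s) emitted.
Total: 1 matched + 3 padded = 4 rows.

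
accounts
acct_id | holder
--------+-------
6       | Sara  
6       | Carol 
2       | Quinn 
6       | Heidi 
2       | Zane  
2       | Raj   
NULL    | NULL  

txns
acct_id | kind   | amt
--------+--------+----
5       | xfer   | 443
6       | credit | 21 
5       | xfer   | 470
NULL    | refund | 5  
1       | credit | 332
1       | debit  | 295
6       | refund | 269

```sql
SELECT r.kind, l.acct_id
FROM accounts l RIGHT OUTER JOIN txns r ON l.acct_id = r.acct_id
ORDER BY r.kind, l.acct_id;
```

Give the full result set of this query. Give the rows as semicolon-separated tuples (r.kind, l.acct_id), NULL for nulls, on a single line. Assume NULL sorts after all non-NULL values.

RIGHT JOIN keeps every row from `txns`; unmatched rows get NULL for `accounts`'s columns.
Matching on l.acct_id = r.acct_id. A NULL in a compared column never satisfies the condition.
- l[0] acct_id=6 → 2 match(es) in r → 2 row(s).
- l[1] acct_id=6 → 2 match(es) in r → 2 row(s).
- l[2] acct_id=2 → no match.
- l[3] acct_id=6 → 2 match(es) in r → 2 row(s).
- l[4] acct_id=2 → no match.
- l[5] acct_id=2 → no match.
- l[6] acct_id=NULL → no match.
- 5 row(s) from r found no l partner → padded with NULL.

(credit, 6); (credit, 6); (credit, 6); (credit, NULL); (debit, NULL); (refund, 6); (refund, 6); (refund, 6); (refund, NULL); (xfer, NULL); (xfer, NULL)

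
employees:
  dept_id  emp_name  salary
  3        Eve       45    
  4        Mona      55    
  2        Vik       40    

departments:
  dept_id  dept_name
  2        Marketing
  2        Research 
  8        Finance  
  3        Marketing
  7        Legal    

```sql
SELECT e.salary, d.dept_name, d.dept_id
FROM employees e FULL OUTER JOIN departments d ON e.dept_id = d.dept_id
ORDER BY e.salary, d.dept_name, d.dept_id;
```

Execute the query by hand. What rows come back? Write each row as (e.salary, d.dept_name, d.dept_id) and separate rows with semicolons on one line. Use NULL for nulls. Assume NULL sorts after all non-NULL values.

(40, Marketing, 2); (40, Research, 2); (45, Marketing, 3); (55, NULL, NULL); (NULL, Finance, 8); (NULL, Legal, 7)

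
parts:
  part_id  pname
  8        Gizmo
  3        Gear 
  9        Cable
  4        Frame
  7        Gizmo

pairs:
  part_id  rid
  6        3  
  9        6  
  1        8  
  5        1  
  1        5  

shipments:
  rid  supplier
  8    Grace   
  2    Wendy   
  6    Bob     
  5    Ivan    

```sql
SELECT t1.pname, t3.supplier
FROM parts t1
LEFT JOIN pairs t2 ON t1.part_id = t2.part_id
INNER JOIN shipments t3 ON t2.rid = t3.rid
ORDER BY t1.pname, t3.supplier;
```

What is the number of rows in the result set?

Step 1 — t1 LEFT JOIN t2 on part_id → 5 row(s).
Then INNER JOIN `shipments t3` on rid: keep only rows whose t2.rid appears in t3.
Result: 1 row(s).

1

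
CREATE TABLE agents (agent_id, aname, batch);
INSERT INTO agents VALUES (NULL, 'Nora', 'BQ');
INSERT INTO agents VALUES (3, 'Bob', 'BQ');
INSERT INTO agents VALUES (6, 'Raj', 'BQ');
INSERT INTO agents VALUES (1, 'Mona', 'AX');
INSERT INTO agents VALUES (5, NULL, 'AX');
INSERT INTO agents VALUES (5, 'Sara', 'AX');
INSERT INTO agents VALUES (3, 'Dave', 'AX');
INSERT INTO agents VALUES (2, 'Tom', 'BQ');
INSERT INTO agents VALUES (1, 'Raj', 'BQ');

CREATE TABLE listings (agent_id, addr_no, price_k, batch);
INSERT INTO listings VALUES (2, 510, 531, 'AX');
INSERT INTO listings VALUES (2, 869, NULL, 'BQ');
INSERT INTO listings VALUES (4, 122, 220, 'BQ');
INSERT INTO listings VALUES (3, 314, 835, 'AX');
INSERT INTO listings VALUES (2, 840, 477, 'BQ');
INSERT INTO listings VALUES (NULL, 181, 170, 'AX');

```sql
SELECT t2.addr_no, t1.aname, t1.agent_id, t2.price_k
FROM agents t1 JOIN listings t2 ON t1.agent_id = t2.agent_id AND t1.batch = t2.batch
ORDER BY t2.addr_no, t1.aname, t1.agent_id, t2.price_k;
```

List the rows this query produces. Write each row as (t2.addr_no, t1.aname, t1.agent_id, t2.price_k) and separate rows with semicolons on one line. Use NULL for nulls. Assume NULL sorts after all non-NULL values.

(314, Dave, 3, 835); (840, Tom, 2, 477); (869, Tom, 2, NULL)

INNER JOIN keeps only pairs where the ON condition holds.
Matching on t1.agent_id = t2.agent_id AND t1.batch = t2.batch. A NULL in a compared column never satisfies the condition.
Matched pairs: 3.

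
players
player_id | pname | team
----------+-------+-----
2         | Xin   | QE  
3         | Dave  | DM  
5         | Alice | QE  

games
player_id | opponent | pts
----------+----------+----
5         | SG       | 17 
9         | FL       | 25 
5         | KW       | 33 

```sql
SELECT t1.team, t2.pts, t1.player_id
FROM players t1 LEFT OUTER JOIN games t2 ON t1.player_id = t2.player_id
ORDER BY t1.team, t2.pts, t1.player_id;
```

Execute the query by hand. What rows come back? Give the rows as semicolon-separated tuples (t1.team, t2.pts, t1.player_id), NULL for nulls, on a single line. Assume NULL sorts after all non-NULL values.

(DM, NULL, 3); (QE, 17, 5); (QE, 33, 5); (QE, NULL, 2)

LEFT JOIN keeps every row from `players`; unmatched rows get NULL for `games`'s columns.
Matching on t1.player_id = t2.player_id.
Matched pairs: 2; unmatched t1 rows kept: 2.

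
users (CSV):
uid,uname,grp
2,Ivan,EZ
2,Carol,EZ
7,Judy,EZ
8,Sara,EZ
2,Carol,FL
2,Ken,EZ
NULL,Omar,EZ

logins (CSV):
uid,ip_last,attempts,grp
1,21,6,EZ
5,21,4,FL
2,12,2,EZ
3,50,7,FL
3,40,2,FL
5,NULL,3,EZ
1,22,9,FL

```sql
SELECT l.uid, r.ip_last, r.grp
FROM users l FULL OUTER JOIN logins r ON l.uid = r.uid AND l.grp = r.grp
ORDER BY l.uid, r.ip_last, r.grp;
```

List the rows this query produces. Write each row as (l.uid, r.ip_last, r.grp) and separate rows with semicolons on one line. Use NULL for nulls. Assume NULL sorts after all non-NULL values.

(2, 12, EZ); (2, 12, EZ); (2, 12, EZ); (2, NULL, NULL); (7, NULL, NULL); (8, NULL, NULL); (NULL, 21, EZ); (NULL, 21, FL); (NULL, 22, FL); (NULL, 40, FL); (NULL, 50, FL); (NULL, NULL, EZ); (NULL, NULL, NULL)

FULL OUTER JOIN keeps every row from both sides; unmatched rows get NULL for the other side's columns.
Matching on l.uid = r.uid AND l.grp = r.grp. A NULL in a compared column never satisfies the condition.
- l (uid=2, grp=EZ) pairs with 1 row(s) of r.
- l (uid=2, grp=EZ) pairs with 1 row(s) of r.
- l (uid=7, grp=EZ) has no partner → padded with NULL.
- l (uid=8, grp=EZ) has no partner → padded with NULL.
- l (uid=2, grp=FL) has no partner → padded with NULL.
- l (uid=2, grp=EZ) pairs with 1 row(s) of r.
- l (uid=NULL, grp=EZ) has no partner → padded with NULL.
- plus 6 unmatched r row(s), each kept with NULL l columns.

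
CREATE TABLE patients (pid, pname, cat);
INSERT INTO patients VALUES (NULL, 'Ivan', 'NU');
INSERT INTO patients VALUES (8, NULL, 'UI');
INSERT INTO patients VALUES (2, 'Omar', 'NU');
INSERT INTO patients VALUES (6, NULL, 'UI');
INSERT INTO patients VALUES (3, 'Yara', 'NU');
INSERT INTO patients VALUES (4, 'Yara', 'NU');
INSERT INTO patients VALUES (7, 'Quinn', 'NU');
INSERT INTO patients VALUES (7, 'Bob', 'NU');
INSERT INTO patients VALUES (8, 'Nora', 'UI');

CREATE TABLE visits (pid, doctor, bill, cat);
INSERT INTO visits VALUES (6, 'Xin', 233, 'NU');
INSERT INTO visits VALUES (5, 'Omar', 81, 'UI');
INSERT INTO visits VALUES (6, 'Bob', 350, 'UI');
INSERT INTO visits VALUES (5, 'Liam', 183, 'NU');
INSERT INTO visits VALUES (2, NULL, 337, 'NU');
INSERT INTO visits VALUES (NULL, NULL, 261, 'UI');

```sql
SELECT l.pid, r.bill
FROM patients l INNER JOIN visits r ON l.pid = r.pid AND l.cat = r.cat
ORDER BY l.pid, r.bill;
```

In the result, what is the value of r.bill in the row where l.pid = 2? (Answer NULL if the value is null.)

337

INNER JOIN keeps only pairs where the ON condition holds.
Matching on l.pid = r.pid AND l.cat = r.cat. A NULL in a compared column never satisfies the condition.
Matched pairs: 2.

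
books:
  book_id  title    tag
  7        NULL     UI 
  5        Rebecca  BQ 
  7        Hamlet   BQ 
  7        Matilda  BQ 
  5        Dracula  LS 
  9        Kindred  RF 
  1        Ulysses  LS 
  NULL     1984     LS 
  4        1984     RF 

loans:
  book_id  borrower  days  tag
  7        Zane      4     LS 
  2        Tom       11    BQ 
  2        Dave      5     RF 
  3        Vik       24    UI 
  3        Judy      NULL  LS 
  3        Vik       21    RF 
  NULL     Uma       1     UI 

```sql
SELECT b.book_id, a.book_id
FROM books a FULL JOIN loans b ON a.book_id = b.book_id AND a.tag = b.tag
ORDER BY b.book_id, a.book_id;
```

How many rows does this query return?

FULL OUTER JOIN keeps every row from both sides; unmatched rows get NULL for the other side's columns.
Matching on a.book_id = b.book_id AND a.tag = b.tag. A NULL in a compared column never satisfies the condition.
Matched pairs: 0; unmatched a rows kept: 9; unmatched b rows kept: 7.
Total: 0 matched + 16 padded = 16 rows.

16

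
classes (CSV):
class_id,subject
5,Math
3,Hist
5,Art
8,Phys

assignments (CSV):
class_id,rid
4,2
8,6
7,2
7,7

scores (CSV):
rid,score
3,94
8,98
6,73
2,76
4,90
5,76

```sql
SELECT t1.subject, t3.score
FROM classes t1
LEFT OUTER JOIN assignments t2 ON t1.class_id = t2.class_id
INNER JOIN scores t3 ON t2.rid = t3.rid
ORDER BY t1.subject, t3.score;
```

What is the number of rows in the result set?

1

Step 1 — t1 LEFT JOIN t2 on class_id → 4 row(s).
Then INNER JOIN `scores t3` on rid: keep only rows whose t2.rid appears in t3.
Result: 1 row(s).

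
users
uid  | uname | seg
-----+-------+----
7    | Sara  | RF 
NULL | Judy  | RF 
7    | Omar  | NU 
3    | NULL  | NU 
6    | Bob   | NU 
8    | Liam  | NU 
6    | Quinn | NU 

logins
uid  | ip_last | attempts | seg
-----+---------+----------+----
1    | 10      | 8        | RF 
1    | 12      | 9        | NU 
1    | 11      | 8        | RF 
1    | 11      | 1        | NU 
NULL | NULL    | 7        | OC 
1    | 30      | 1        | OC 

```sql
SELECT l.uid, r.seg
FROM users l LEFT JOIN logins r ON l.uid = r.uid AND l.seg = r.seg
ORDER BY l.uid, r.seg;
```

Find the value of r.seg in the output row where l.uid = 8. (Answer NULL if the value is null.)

NULL

LEFT JOIN keeps every row from `users`; unmatched rows get NULL for `logins`'s columns.
Matching on l.uid = r.uid AND l.seg = r.seg. A NULL in a compared column never satisfies the condition.
- uid=7, seg=RF: no r row matches, row kept with r columns NULL.
- uid=NULL, seg=RF: no r row matches, row kept with r columns NULL.
- uid=7, seg=NU: no r row matches, row kept with r columns NULL.
- uid=3, seg=NU: no r row matches, row kept with r columns NULL.
- uid=6, seg=NU: no r row matches, row kept with r columns NULL.
- uid=8, seg=NU: no r row matches, row kept with r columns NULL.
- uid=6, seg=NU: no r row matches, row kept with r columns NULL.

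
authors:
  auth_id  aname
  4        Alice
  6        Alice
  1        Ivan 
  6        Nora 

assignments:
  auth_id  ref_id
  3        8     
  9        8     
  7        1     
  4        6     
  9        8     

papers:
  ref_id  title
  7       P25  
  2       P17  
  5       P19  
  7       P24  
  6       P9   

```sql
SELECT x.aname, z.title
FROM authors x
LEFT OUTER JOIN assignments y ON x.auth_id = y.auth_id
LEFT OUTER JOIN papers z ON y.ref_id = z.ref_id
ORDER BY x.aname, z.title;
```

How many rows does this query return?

4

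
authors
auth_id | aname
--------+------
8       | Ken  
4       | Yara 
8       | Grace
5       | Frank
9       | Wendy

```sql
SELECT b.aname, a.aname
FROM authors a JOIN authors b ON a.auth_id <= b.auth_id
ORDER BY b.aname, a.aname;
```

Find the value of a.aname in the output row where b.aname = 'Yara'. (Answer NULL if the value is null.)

Yara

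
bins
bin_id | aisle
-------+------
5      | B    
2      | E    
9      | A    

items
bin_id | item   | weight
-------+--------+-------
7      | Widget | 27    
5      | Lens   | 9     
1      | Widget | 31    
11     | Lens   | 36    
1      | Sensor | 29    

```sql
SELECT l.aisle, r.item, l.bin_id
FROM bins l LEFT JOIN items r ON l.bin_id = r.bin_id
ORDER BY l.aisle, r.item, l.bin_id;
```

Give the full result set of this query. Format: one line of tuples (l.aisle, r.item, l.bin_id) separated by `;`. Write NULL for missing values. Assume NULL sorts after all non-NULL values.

LEFT JOIN keeps every row from `bins`; unmatched rows get NULL for `items`'s columns.
Matching on l.bin_id = r.bin_id.
- l (bin_id=5) pairs with 1 row(s) of r.
- l (bin_id=2) has no partner → padded with NULL.
- l (bin_id=9) has no partner → padded with NULL.
After projecting and ordering:
l.aisle | r.item | l.bin_id
A | NULL | 9
B | Lens | 5
E | NULL | 2

(A, NULL, 9); (B, Lens, 5); (E, NULL, 2)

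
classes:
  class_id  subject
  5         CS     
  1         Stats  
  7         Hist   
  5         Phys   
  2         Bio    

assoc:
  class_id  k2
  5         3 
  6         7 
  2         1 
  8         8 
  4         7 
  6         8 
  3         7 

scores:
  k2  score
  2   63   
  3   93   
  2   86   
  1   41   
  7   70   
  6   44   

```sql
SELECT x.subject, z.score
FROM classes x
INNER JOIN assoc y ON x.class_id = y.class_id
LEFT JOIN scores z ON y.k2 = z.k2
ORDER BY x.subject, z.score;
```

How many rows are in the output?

3

Joins associate left-to-right: classes INNER JOIN assoc on class_id gives 3 intermediate row(s).
Then LEFT JOIN `scores z` on k2: each of those 3 rows is kept; rows whose y.k2 has no match in z get NULL for z's columns.
Result: 3 row(s).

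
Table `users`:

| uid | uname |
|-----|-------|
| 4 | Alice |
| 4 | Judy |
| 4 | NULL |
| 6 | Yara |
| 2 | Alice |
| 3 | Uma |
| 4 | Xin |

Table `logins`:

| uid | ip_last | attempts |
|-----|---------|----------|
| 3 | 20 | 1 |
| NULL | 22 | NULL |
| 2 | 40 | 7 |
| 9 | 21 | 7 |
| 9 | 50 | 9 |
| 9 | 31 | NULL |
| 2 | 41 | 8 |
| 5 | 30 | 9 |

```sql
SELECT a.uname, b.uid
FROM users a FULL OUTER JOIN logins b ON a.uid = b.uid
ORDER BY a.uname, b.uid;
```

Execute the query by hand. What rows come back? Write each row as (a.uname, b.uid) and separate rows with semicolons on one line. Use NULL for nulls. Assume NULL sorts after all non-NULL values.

FULL OUTER JOIN keeps every row from both sides; unmatched rows get NULL for the other side's columns.
Matching on a.uid = b.uid. A NULL in a compared column never satisfies the condition.
Matched pairs: 3; unmatched a rows kept: 5; unmatched b rows kept: 5.

(Alice, 2); (Alice, 2); (Alice, NULL); (Judy, NULL); (Uma, 3); (Xin, NULL); (Yara, NULL); (NULL, 5); (NULL, 9); (NULL, 9); (NULL, 9); (NULL, NULL); (NULL, NULL)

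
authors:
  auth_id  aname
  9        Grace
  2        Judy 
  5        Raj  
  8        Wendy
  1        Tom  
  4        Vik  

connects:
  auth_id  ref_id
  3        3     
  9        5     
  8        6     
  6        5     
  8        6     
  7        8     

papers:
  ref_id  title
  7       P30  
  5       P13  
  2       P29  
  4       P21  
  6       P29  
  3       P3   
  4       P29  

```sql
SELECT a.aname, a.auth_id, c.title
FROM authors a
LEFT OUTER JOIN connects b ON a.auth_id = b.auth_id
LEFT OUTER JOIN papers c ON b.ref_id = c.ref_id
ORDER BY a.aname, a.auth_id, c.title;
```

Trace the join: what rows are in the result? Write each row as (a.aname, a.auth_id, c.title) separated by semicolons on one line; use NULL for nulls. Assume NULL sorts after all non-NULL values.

Joins associate left-to-right: authors LEFT JOIN connects on auth_id gives 7 intermediate row(s).
Then LEFT JOIN `papers c` on ref_id: each of those 7 rows is kept; rows whose b.ref_id has no match in c get NULL for c's columns.

(Grace, 9, P13); (Judy, 2, NULL); (Raj, 5, NULL); (Tom, 1, NULL); (Vik, 4, NULL); (Wendy, 8, P29); (Wendy, 8, P29)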